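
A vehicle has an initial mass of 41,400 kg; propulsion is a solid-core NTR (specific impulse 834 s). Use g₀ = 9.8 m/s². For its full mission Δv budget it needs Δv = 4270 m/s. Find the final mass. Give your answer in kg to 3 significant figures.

final mass ≈ 24600 kg

v_e = Isp · g₀ = 834 × 9.8 = 8173.2 m/s.
From the ideal rocket equation, m₀/m_f = exp(Δv / v_e) = exp(4270 / 8173.2) = exp(0.5224) = 1.6861.
m_f = m₀ / 1.6861 = 41,400 / 1.6861 = 24,553.7 kg.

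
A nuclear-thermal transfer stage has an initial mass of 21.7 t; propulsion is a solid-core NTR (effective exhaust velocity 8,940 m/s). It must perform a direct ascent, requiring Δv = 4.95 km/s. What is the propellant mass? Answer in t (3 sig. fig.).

propellant mass ≈ 9.23 t

m₀/m_f = exp(Δv / v_e) = exp(4950 / 8940.0) = exp(0.5537) = 1.7397.
m_f = 21.7 / 1.7397 = 12.4734 t, so propellant = m₀ − m_f = 21.7 − 12.4734 = 9.2266 t.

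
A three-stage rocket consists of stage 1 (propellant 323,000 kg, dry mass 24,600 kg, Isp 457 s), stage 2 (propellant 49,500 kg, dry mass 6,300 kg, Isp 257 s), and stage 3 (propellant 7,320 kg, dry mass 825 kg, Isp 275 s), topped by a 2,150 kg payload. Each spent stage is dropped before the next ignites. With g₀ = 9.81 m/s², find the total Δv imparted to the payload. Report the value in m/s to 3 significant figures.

Ignition mass of stage 1 = 323,000+24,600 + 49,500+6,300 + 7,320+825 + 2,150 = 413,695 kg.
Stage 1: m₀ = 413,695 kg, m_f = 413,695 − 323,000 = 90,695 kg; Δv = 457×9.81×ln(4.561) = 4483.2×1.5176 ≈ 6804 m/s.
Stage 2: m₀ = 66,095 kg, m_f = 66,095 − 49,500 = 16,595 kg; Δv = 257×9.81×ln(3.983) = 2521.2×1.3820 ≈ 3484 m/s.
Stage 3: m₀ = 10,295 kg, m_f = 10,295 − 7,320 = 2,975 kg; Δv = 275×9.81×ln(3.461) = 2697.8×1.2414 ≈ 3349 m/s.
Total Δv = 6804 + 3484 + 3349 = 13637 m/s.

Δv ≈ 13600 m/s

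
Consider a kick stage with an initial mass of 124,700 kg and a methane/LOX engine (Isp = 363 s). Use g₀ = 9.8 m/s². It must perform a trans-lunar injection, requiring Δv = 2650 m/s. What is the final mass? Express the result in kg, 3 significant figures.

v_e = Isp · g₀ = 363 × 9.8 = 3557.4 m/s.
Rocket equation: m₀/m_f = exp(Δv / v_e) = exp(2650 / 3557.4) = exp(0.7449) = 2.1063.
m_f = m₀ / 2.1063 = 124,700 / 2.1063 = 59,203.3 kg.

final mass ≈ 59200 kg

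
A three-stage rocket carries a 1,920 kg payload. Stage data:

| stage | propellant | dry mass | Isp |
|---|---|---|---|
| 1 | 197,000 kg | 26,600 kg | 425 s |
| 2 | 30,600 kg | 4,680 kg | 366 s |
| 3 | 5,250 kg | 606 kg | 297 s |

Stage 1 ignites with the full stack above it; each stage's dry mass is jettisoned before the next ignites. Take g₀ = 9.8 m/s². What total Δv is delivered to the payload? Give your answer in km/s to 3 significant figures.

Δv ≈ 13.3 km/s

Ignition mass of stage 1 = 197,000+26,600 + 30,600+4,680 + 5,250+606 + 1,920 = 266,656 kg.
Stage 1: m₀ = 266,656 kg, m_f = 266,656 − 197,000 = 69,656 kg; Δv = 425×9.8×ln(3.828) = 4165.0×1.3424 ≈ 5591 m/s.
Stage 2: m₀ = 43,056 kg, m_f = 43,056 − 30,600 = 12,456 kg; Δv = 366×9.8×ln(3.457) = 3586.8×1.2403 ≈ 4449 m/s.
Stage 3: m₀ = 7,776 kg, m_f = 7,776 − 5,250 = 2,526 kg; Δv = 297×9.8×ln(3.078) = 2910.6×1.1244 ≈ 3273 m/s.
Total Δv = 5591 + 4449 + 3273 = 13313 m/s.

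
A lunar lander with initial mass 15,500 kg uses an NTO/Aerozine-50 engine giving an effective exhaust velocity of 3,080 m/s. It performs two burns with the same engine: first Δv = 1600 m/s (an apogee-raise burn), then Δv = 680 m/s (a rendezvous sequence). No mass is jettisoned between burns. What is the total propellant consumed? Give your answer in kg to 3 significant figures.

total propellant consumed ≈ 8110 kg

After the first burn: m = 15500 × exp(−1600/3080.0) = 15500 × 0.59483 = 9,219.87 kg.
After the second burn: m = 9,219.87 × exp(−680/3080.0) = 9,219.87 × 0.80189 = 7,393.32 kg.
Total propellant = m₀ − m_final = 15500 − 7,393.32 = 8,106.68 kg.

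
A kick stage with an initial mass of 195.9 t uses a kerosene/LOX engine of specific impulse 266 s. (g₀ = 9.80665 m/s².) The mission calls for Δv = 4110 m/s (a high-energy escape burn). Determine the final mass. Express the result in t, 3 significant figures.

v_e = Isp · g₀ = 266 × 9.80665 = 2608.6 m/s.
By the Tsiolkovsky rocket equation, m₀/m_f = exp(Δv / v_e) = exp(4110 / 2608.6) = exp(1.5756) = 4.8335.
m_f = m₀ / 4.8335 = 195.9 / 4.8335 = 40.5296 t.

final mass ≈ 40.5 t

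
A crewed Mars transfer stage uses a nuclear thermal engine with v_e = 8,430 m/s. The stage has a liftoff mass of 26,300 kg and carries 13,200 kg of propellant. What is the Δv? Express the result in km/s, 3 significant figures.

Δv ≈ 5.88 km/s

m_f = m₀ − m_prop = 26,300 − 13,200 = 13,100 kg.
Δv = v_e · ln(m₀/m_f) = 8430.0 × ln(2.008) = 8430.0 × 0.6970 ≈ 5875.3 m/s.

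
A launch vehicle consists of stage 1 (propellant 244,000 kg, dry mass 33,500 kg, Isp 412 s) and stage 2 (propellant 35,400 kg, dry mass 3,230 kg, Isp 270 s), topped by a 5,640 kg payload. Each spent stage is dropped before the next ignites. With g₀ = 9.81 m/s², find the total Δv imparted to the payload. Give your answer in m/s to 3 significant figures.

Δv ≈ 10000 m/s

Ignition mass of stage 1 = 244,000+33,500 + 35,400+3,230 + 5,640 = 321,770 kg.
Stage 1: m₀ = 321,770 kg, m_f = 321,770 − 244,000 = 77,770 kg; Δv = 412×9.81×ln(4.137) = 4041.7×1.4201 ≈ 5740 m/s.
Stage 2: m₀ = 44,270 kg, m_f = 44,270 − 35,400 = 8,870 kg; Δv = 270×9.81×ln(4.991) = 2648.7×1.6076 ≈ 4258 m/s.
Total Δv = 5740 + 4258 = 9998 m/s.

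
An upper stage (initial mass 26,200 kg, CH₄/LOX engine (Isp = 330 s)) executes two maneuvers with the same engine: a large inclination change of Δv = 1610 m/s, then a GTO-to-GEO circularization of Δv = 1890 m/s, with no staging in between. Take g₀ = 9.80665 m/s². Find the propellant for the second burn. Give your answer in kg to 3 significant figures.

v_e = Isp · g₀ = 330 × 9.80665 = 3236.2 m/s.
After the first burn: m = 26200 × exp(−1610/3236.2) = 26200 × 0.60805 = 15,930.9 kg.
After the second burn: m = 15,930.9 × exp(−1890/3236.2) = 15,930.9 × 0.55765 = 8,883.87 kg.
Second-burn propellant = 15,930.9 − 8,883.87 = 7,047.03 kg.

propellant for the second burn ≈ 7050 kg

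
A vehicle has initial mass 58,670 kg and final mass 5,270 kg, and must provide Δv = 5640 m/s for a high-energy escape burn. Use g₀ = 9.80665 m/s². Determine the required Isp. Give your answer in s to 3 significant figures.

ln(m₀/m_f) = ln(58670/5270) = ln(11.13) = 2.4099.
Rocket equation: v_e = Δv / ln(m₀/m_f) = 5640 / 2.4099 = 2340.3 m/s.
Isp = v_e / g₀ = 2340.3 / 9.80665 = 238.6 s.

Isp ≈ 239 s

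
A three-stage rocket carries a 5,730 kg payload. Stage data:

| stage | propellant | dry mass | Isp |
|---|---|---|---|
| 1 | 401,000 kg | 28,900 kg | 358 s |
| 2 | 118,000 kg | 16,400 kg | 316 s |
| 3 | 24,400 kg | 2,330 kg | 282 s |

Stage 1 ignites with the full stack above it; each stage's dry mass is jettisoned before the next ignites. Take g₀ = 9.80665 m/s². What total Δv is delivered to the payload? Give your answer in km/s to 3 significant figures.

Ignition mass of stage 1 = 401,000+28,900 + 118,000+16,400 + 24,400+2,330 + 5,730 = 596,760 kg.
Stage 1: m₀ = 596,760 kg, m_f = 596,760 − 401,000 = 195,760 kg; Δv = 358×9.80665×ln(3.048) = 3510.8×1.1146 ≈ 3913 m/s.
Stage 2: m₀ = 166,860 kg, m_f = 166,860 − 118,000 = 48,860 kg; Δv = 316×9.80665×ln(3.415) = 3098.9×1.2282 ≈ 3806 m/s.
Stage 3: m₀ = 32,460 kg, m_f = 32,460 − 24,400 = 8,060 kg; Δv = 282×9.80665×ln(4.027) = 2765.5×1.3931 ≈ 3853 m/s.
Total Δv = 3913 + 3806 + 3853 = 11572 m/s.

Δv ≈ 11.6 km/s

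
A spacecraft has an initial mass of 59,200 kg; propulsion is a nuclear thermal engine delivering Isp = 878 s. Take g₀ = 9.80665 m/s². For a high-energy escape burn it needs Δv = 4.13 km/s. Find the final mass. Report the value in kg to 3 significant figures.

v_e = Isp · g₀ = 878 × 9.80665 = 8610.2 m/s.
By the Tsiolkovsky rocket equation, m₀/m_f = exp(Δv / v_e) = exp(4130 / 8610.2) = exp(0.4797) = 1.6155.
m_f = m₀ / 1.6155 = 59,200 / 1.6155 = 36,645 kg.

final mass ≈ 36600 kg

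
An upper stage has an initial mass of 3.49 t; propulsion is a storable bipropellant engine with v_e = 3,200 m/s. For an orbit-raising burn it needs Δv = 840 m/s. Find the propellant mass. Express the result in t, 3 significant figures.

m₀/m_f = exp(Δv / v_e) = exp(840 / 3200.0) = exp(0.2625) = 1.3002.
m_f = 3.49 / 1.3002 = 2.6842 t, so propellant = m₀ − m_f = 3.49 − 2.6842 = 0.8058 t.

propellant mass ≈ 0.806 t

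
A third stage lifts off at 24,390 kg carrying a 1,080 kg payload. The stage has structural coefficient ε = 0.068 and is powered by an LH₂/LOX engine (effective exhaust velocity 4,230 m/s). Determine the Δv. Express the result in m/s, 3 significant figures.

Δv ≈ 9360 m/s

Stage wet mass = m₀ − payload = 24,390 − 1,080 = 23,310 kg.
Stage dry mass = ε × stage wet mass = 0.068 × 23,310 = 1,585.08 kg.
Burnout mass m_f = stage dry + payload = 1,585.08 + 1,080 = 2,665.08 kg.
Δv = v_e · ln(24,390/2,665.08) = 4230.0 × ln(9.152) = 4230.0 × 2.2139 ≈ 9365 m/s.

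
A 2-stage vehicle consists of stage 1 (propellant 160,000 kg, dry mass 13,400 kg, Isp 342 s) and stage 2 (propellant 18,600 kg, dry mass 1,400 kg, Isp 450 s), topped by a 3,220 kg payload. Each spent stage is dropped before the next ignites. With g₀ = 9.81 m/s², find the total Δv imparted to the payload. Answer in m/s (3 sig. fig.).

Δv ≈ 12800 m/s

Ignition mass of stage 1 = 160,000+13,400 + 18,600+1,400 + 3,220 = 196,620 kg.
Stage 1: m₀ = 196,620 kg, m_f = 196,620 − 160,000 = 36,620 kg; Δv = 342×9.81×ln(5.369) = 3355.0×1.6807 ≈ 5639 m/s.
Stage 2: m₀ = 23,220 kg, m_f = 23,220 − 18,600 = 4,620 kg; Δv = 450×9.81×ln(5.026) = 4414.5×1.6146 ≈ 7128 m/s.
Total Δv = 5639 + 7128 = 12767 m/s.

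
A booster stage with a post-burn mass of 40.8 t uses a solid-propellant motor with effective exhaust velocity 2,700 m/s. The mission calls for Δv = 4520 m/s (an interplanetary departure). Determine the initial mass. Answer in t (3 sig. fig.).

Using Δv = v_e ln(m₀/m_f): m₀/m_f = exp(Δv / v_e) = exp(4520 / 2700.0) = exp(1.6741) = 5.3339.
m₀ = m_f × 5.3339 = 40.8 × 5.3339 = 217.623 t.

initial mass ≈ 218 t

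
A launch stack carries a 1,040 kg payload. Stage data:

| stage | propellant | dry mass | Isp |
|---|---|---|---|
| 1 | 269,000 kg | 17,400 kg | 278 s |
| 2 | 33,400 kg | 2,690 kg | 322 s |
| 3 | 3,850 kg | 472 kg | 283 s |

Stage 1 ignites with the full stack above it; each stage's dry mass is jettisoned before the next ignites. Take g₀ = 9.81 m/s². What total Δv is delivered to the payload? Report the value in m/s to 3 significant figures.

Ignition mass of stage 1 = 269,000+17,400 + 33,400+2,690 + 3,850+472 + 1,040 = 327,852 kg.
Stage 1: m₀ = 327,852 kg, m_f = 327,852 − 269,000 = 58,852 kg; Δv = 278×9.81×ln(5.571) = 2727.2×1.7175 ≈ 4684 m/s.
Stage 2: m₀ = 41,452 kg, m_f = 41,452 − 33,400 = 8,052 kg; Δv = 322×9.81×ln(5.148) = 3158.8×1.6386 ≈ 5176 m/s.
Stage 3: m₀ = 5,362 kg, m_f = 5,362 − 3,850 = 1,512 kg; Δv = 283×9.81×ln(3.546) = 2776.2×1.2659 ≈ 3514 m/s.
Total Δv = 4684 + 5176 + 3514 = 13374 m/s.

Δv ≈ 13400 m/s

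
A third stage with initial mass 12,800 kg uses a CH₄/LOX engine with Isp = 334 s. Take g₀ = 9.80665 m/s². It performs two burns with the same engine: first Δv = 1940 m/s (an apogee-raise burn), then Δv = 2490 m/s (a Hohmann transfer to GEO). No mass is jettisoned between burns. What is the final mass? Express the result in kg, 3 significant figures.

v_e = Isp · g₀ = 334 × 9.80665 = 3275.4 m/s.
After the first burn: m = 12800 × exp(−1940/3275.4) = 12800 × 0.55306 = 7,079.17 kg.
After the second burn: m = 7,079.17 × exp(−2490/3275.4) = 7,079.17 × 0.46757 = 3,310.01 kg.

final mass ≈ 3310 kg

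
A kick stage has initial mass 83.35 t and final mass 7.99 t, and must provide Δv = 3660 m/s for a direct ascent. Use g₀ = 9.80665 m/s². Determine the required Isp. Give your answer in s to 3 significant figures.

ln(m₀/m_f) = ln(83350/7990) = ln(10.43) = 2.3449.
v_e = Δv / ln(m₀/m_f) = 3660 / 2.3449 = 1560.9 m/s.
Isp = v_e / g₀ = 1560.9 / 9.80665 = 159.2 s.

Isp ≈ 159 s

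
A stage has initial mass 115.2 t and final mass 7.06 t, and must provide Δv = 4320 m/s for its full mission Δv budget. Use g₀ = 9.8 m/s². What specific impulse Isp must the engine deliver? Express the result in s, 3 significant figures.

ln(m₀/m_f) = ln(115200/7060) = ln(16.32) = 2.7922.
By the Tsiolkovsky rocket equation, v_e = Δv / ln(m₀/m_f) = 4320 / 2.7922 = 1547.2 m/s.
Isp = v_e / g₀ = 1547.2 / 9.8 = 157.9 s.

Isp ≈ 158 s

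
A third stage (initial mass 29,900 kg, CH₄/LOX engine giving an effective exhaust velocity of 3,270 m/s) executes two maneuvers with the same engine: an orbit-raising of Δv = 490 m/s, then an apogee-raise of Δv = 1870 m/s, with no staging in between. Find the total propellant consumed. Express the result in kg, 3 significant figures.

total propellant consumed ≈ 15400 kg

After the first burn: m = 29900 × exp(−490/3270.0) = 29900 × 0.86084 = 25,739.1 kg.
After the second burn: m = 25,739.1 × exp(−1870/3270.0) = 25,739.1 × 0.56447 = 14,528.9 kg.
Total propellant = m₀ − m_final = 29900 − 14,528.9 = 15,371.1 kg.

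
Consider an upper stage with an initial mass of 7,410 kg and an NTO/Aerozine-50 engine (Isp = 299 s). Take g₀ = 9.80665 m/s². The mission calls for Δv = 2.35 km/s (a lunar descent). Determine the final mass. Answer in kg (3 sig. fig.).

v_e = Isp · g₀ = 299 × 9.80665 = 2932.2 m/s.
m₀/m_f = exp(Δv / v_e) = exp(2350 / 2932.2) = exp(0.8014) = 2.2288.
m_f = m₀ / 2.2288 = 7,410 / 2.2288 = 3,324.66 kg.

final mass ≈ 3320 kg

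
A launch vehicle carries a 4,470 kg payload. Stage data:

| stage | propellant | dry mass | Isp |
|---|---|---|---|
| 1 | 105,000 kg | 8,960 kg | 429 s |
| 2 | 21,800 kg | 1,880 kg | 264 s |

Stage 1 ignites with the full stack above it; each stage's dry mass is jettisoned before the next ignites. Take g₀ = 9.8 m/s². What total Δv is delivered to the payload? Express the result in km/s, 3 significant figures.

Ignition mass of stage 1 = 105,000+8,960 + 21,800+1,880 + 4,470 = 142,110 kg.
Stage 1: m₀ = 142,110 kg, m_f = 142,110 − 105,000 = 37,110 kg; Δv = 429×9.8×ln(3.829) = 4204.2×1.3427 ≈ 5645 m/s.
Stage 2: m₀ = 28,150 kg, m_f = 28,150 − 21,800 = 6,350 kg; Δv = 264×9.8×ln(4.433) = 2587.2×1.4891 ≈ 3853 m/s.
Total Δv = 5645 + 3853 = 9498 m/s.

Δv ≈ 9.50 km/s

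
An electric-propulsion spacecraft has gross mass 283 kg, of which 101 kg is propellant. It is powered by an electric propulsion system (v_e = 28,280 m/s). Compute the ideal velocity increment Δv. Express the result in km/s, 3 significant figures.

m_f = m₀ − m_prop = 283 − 101 = 182 kg.
Δv = v_e · ln(m₀/m_f) = 28280.0 × ln(1.555) = 28280.0 × 0.4414 ≈ 12483.9 m/s.

Δv ≈ 12.5 km/s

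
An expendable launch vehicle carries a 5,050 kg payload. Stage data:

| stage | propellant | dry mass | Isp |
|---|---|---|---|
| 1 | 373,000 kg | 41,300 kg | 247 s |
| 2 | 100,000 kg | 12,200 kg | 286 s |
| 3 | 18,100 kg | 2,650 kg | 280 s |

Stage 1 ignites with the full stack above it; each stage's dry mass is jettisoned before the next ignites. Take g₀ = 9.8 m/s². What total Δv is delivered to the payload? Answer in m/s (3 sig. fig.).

Δv ≈ 9660 m/s

Ignition mass of stage 1 = 373,000+41,300 + 100,000+12,200 + 18,100+2,650 + 5,050 = 552,300 kg.
Stage 1: m₀ = 552,300 kg, m_f = 552,300 − 373,000 = 179,300 kg; Δv = 247×9.8×ln(3.08) = 2420.6×1.1250 ≈ 2723 m/s.
Stage 2: m₀ = 138,000 kg, m_f = 138,000 − 100,000 = 38,000 kg; Δv = 286×9.8×ln(3.632) = 2802.8×1.2897 ≈ 3615 m/s.
Stage 3: m₀ = 25,800 kg, m_f = 25,800 − 18,100 = 7,700 kg; Δv = 280×9.8×ln(3.351) = 2744.0×1.2092 ≈ 3318 m/s.
Total Δv = 2723 + 3615 + 3318 = 9656 m/s.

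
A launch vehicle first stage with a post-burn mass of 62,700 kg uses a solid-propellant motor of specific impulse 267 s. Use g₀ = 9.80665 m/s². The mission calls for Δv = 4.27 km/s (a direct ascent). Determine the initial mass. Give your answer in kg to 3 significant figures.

v_e = Isp · g₀ = 267 × 9.80665 = 2618.4 m/s.
From the ideal rocket equation, m₀/m_f = exp(Δv / v_e) = exp(4270 / 2618.4) = exp(1.6308) = 5.1079.
m₀ = m_f × 5.1079 = 62,700 × 5.1079 = 320,265 kg.

initial mass ≈ 320000 kg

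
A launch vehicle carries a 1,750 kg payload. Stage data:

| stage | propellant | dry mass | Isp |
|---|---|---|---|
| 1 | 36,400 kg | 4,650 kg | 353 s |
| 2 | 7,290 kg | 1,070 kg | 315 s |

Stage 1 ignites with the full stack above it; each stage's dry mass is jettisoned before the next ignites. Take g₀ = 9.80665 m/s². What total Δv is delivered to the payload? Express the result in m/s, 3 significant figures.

Ignition mass of stage 1 = 36,400+4,650 + 7,290+1,070 + 1,750 = 51,160 kg.
Stage 1: m₀ = 51,160 kg, m_f = 51,160 − 36,400 = 14,760 kg; Δv = 353×9.80665×ln(3.466) = 3461.7×1.2430 ≈ 4303 m/s.
Stage 2: m₀ = 10,110 kg, m_f = 10,110 − 7,290 = 2,820 kg; Δv = 315×9.80665×ln(3.585) = 3089.1×1.2768 ≈ 3944 m/s.
Total Δv = 4303 + 3944 = 8247 m/s.

Δv ≈ 8250 m/s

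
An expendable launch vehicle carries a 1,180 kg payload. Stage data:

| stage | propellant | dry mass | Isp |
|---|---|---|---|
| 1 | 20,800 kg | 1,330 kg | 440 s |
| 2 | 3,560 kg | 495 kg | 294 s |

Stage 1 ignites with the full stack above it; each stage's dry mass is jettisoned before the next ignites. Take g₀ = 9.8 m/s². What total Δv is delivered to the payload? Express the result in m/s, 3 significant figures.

Ignition mass of stage 1 = 20,800+1,330 + 3,560+495 + 1,180 = 27,365 kg.
Stage 1: m₀ = 27,365 kg, m_f = 27,365 − 20,800 = 6,565 kg; Δv = 440×9.8×ln(4.168) = 4312.0×1.4275 ≈ 6155 m/s.
Stage 2: m₀ = 5,235 kg, m_f = 5,235 − 3,560 = 1,675 kg; Δv = 294×9.8×ln(3.125) = 2881.2×1.1396 ≈ 3283 m/s.
Total Δv = 6155 + 3283 = 9438 m/s.

Δv ≈ 9440 m/s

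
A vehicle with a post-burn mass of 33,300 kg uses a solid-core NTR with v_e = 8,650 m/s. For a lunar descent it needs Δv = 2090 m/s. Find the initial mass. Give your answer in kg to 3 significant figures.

initial mass ≈ 42400 kg

From the ideal rocket equation, m₀/m_f = exp(Δv / v_e) = exp(2090 / 8650.0) = exp(0.2416) = 1.2733.
m₀ = m_f × 1.2733 = 33,300 × 1.2733 = 42,400.9 kg.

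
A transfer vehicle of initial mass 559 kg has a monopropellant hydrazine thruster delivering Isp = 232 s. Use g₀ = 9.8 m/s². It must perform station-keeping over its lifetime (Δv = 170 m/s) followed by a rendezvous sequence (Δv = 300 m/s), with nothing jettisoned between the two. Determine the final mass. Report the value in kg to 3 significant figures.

final mass ≈ 455 kg

v_e = Isp · g₀ = 232 × 9.8 = 2273.6 m/s.
After the first burn: m = 559 × exp(−170/2273.6) = 559 × 0.92796 = 518.73 kg.
After the second burn: m = 518.73 × exp(−300/2273.6) = 518.73 × 0.87639 = 454.61 kg.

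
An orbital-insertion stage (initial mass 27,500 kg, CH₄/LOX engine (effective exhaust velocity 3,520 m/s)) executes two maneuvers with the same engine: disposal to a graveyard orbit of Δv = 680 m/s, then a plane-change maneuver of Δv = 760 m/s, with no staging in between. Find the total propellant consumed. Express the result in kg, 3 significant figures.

total propellant consumed ≈ 9230 kg

After the first burn: m = 27500 × exp(−680/3520.0) = 27500 × 0.82433 = 22,669.1 kg.
After the second burn: m = 22,669.1 × exp(−760/3520.0) = 22,669.1 × 0.80581 = 18,267 kg.
Total propellant = m₀ − m_final = 27500 − 18,267 = 9,233 kg.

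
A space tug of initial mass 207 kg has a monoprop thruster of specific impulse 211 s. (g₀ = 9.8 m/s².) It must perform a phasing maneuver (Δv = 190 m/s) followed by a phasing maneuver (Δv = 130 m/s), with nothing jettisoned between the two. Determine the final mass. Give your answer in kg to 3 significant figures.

v_e = Isp · g₀ = 211 × 9.8 = 2067.8 m/s.
After the first burn: m = 207 × exp(−190/2067.8) = 207 × 0.91221 = 188.827 kg.
After the second burn: m = 188.827 × exp(−130/2067.8) = 188.827 × 0.93907 = 177.322 kg.

final mass ≈ 177 kg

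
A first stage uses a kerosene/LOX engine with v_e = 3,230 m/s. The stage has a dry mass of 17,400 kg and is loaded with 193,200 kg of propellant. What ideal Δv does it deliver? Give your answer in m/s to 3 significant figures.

m₀ = m_dry + m_prop = 17,400 + 193,200 = 210,600 kg.
Δv = v_e · ln(m₀/m_f) = 3230.0 × ln(12.1) = 3230.0 × 2.4935 ≈ 8054.0 m/s.

Δv ≈ 8050 m/s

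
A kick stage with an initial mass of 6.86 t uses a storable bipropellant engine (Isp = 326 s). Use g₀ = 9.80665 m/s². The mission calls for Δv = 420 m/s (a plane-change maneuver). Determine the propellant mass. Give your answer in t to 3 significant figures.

propellant mass ≈ 0.845 t

v_e = Isp · g₀ = 326 × 9.80665 = 3197.0 m/s.
m₀/m_f = exp(Δv / v_e) = exp(420 / 3197.0) = exp(0.1314) = 1.1404.
m_f = 6.86 / 1.1404 = 6.01543 t, so propellant = m₀ − m_f = 6.86 − 6.01543 = 0.84457 t.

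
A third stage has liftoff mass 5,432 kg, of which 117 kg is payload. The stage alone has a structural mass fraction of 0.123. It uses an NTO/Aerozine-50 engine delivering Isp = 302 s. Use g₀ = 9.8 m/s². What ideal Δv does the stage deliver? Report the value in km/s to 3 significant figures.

Δv ≈ 5.78 km/s

Stage wet mass = m₀ − payload = 5,432 − 117 = 5,315 kg.
Stage dry mass = ε × stage wet mass = 0.123 × 5,315 = 653.745 kg.
Burnout mass m_f = stage dry + payload = 653.745 + 117 = 770.745 kg.
v_e = Isp · g₀ = 302 × 9.8 = 2959.6 m/s.
By the Tsiolkovsky rocket equation, Δv = v_e · ln(5,432/770.745) = 2959.6 × ln(7.048) = 2959.6 × 1.9527 ≈ 5779 m/s.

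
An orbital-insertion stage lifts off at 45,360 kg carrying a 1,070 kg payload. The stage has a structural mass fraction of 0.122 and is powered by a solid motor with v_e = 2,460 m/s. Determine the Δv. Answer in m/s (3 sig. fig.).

Stage wet mass = m₀ − payload = 45,360 − 1,070 = 44,290 kg.
Stage dry mass = ε × stage wet mass = 0.122 × 44,290 = 5,403.38 kg.
Burnout mass m_f = stage dry + payload = 5,403.38 + 1,070 = 6,473.38 kg.
Δv = v_e · ln(45,360/6,473.38) = 2460.0 × ln(7.007) = 2460.0 × 1.9469 ≈ 4789 m/s.

Δv ≈ 4790 m/s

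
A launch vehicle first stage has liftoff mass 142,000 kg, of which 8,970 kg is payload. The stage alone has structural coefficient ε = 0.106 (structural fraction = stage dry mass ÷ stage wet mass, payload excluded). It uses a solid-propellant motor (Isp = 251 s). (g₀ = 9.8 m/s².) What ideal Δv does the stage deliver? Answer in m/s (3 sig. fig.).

Δv ≈ 4470 m/s

Stage wet mass = m₀ − payload = 142,000 − 8,970 = 133,030 kg.
Stage dry mass = ε × stage wet mass = 0.106 × 133,030 = 14,101.2 kg.
Burnout mass m_f = stage dry + payload = 14,101.2 + 8,970 = 23,071.2 kg.
v_e = Isp · g₀ = 251 × 9.8 = 2459.8 m/s.
Δv = v_e · ln(142,000/23,071.2) = 2459.8 × ln(6.155) = 2459.8 × 1.8172 ≈ 4470 m/s.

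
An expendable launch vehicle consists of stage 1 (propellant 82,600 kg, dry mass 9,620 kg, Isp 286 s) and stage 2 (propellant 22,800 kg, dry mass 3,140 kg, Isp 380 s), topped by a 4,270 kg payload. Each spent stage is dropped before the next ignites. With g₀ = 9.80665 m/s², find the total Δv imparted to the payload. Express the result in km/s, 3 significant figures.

Δv ≈ 8.39 km/s

Ignition mass of stage 1 = 82,600+9,620 + 22,800+3,140 + 4,270 = 122,430 kg.
Stage 1: m₀ = 122,430 kg, m_f = 122,430 − 82,600 = 39,830 kg; Δv = 286×9.80665×ln(3.074) = 2804.7×1.1229 ≈ 3149 m/s.
Stage 2: m₀ = 30,210 kg, m_f = 30,210 − 22,800 = 7,410 kg; Δv = 380×9.80665×ln(4.077) = 3726.5×1.4053 ≈ 5237 m/s.
Total Δv = 3149 + 5237 = 8386 m/s.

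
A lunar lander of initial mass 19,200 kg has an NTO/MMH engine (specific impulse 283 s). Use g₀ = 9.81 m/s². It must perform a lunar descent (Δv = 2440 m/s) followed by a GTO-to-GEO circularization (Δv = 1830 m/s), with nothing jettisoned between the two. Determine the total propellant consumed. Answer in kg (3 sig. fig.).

total propellant consumed ≈ 15100 kg

v_e = Isp · g₀ = 283 × 9.81 = 2776.2 m/s.
After the first burn: m = 19200 × exp(−2440/2776.2) = 19200 × 0.41524 = 7,972.61 kg.
After the second burn: m = 7,972.61 × exp(−1830/2776.2) = 7,972.61 × 0.51728 = 4,124.07 kg.
Total propellant = m₀ − m_final = 19200 − 4,124.07 = 15,075.93 kg.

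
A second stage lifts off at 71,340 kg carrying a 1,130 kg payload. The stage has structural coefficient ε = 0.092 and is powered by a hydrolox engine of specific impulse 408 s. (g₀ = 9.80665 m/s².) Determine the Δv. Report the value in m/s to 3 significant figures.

Stage wet mass = m₀ − payload = 71,340 − 1,130 = 70,210 kg.
Stage dry mass = ε × stage wet mass = 0.092 × 70,210 = 6,459.32 kg.
Burnout mass m_f = stage dry + payload = 6,459.32 + 1,130 = 7,589.32 kg.
v_e = Isp · g₀ = 408 × 9.80665 = 4001.1 m/s.
Using Δv = v_e ln(m₀/m_f): Δv = v_e · ln(71,340/7,589.32) = 4001.1 × ln(9.4) = 4001.1 × 2.2407 ≈ 8965 m/s.

Δv ≈ 8970 m/s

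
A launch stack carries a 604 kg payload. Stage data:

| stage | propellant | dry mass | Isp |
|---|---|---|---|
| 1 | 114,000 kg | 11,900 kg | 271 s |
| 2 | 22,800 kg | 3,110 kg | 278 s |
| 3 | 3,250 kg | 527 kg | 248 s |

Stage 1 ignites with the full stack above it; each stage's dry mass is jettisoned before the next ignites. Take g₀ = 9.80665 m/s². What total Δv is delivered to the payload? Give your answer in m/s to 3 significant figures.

Ignition mass of stage 1 = 114,000+11,900 + 22,800+3,110 + 3,250+527 + 604 = 156,191 kg.
Stage 1: m₀ = 156,191 kg, m_f = 156,191 − 114,000 = 42,191 kg; Δv = 271×9.80665×ln(3.702) = 2657.6×1.3089 ≈ 3478 m/s.
Stage 2: m₀ = 30,291 kg, m_f = 30,291 − 22,800 = 7,491 kg; Δv = 278×9.80665×ln(4.044) = 2726.2×1.3971 ≈ 3809 m/s.
Stage 3: m₀ = 4,381 kg, m_f = 4,381 − 3,250 = 1,131 kg; Δv = 248×9.80665×ln(3.874) = 2432.0×1.3542 ≈ 3293 m/s.
Total Δv = 3478 + 3809 + 3293 = 10580 m/s.

Δv ≈ 10600 m/s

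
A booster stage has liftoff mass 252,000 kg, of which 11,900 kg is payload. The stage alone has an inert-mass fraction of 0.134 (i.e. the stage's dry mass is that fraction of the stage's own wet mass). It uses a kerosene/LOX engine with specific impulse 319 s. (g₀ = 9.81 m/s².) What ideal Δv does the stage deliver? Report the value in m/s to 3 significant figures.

Δv ≈ 5460 m/s

Stage wet mass = m₀ − payload = 252,000 − 11,900 = 240,100 kg.
Stage dry mass = ε × stage wet mass = 0.134 × 240,100 = 32,173.4 kg.
Burnout mass m_f = stage dry + payload = 32,173.4 + 11,900 = 44,073.4 kg.
v_e = Isp · g₀ = 319 × 9.81 = 3129.4 m/s.
Δv = v_e · ln(252,000/44,073.4) = 3129.4 × ln(5.718) = 3129.4 × 1.7436 ≈ 5456 m/s.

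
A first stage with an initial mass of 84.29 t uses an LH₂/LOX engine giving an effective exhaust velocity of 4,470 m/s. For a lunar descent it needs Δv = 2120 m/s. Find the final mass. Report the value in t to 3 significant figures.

Rocket equation: m₀/m_f = exp(Δv / v_e) = exp(2120 / 4470.0) = exp(0.4743) = 1.6068.
m_f = m₀ / 1.6068 = 84.29 / 1.6068 = 52.4583 t.

final mass ≈ 52.5 t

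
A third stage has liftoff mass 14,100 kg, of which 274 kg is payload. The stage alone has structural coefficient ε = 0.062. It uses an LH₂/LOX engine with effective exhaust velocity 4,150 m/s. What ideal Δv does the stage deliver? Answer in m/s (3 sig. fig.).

Δv ≈ 10500 m/s

Stage wet mass = m₀ − payload = 14,100 − 274 = 13,826 kg.
Stage dry mass = ε × stage wet mass = 0.062 × 13,826 = 857.212 kg.
Burnout mass m_f = stage dry + payload = 857.212 + 274 = 1,131.212 kg.
Δv = v_e · ln(14,100/1,131.212) = 4150.0 × ln(12.46) = 4150.0 × 2.5229 ≈ 10470 m/s.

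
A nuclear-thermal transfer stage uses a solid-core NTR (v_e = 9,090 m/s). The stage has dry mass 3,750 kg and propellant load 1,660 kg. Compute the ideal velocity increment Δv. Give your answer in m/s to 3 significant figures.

m₀ = m_dry + m_prop = 3,750 + 1,660 = 5,410 kg.
Rocket equation: Δv = v_e · ln(m₀/m_f) = 9090.0 × ln(1.443) = 9090.0 × 0.3665 ≈ 3331.4 m/s.

Δv ≈ 3330 m/s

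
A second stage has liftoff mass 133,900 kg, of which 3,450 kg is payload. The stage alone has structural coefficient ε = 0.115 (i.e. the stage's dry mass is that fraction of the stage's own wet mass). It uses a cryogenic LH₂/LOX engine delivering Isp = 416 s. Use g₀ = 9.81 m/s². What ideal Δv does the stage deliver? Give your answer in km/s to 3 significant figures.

Δv ≈ 8.09 km/s

Stage wet mass = m₀ − payload = 133,900 − 3,450 = 130,450 kg.
Stage dry mass = ε × stage wet mass = 0.115 × 130,450 = 15,001.8 kg.
Burnout mass m_f = stage dry + payload = 15,001.8 + 3,450 = 18,451.8 kg.
v_e = Isp · g₀ = 416 × 9.81 = 4081.0 m/s.
Rocket equation: Δv = v_e · ln(133,900/18,451.8) = 4081.0 × ln(7.257) = 4081.0 × 1.9819 ≈ 8088 m/s.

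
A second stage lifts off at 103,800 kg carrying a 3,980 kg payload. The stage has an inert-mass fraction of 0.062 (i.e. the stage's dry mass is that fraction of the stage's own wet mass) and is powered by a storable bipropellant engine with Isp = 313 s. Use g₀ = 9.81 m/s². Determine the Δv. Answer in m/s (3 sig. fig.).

Stage wet mass = m₀ − payload = 103,800 − 3,980 = 99,820 kg.
Stage dry mass = ε × stage wet mass = 0.062 × 99,820 = 6,188.84 kg.
Burnout mass m_f = stage dry + payload = 6,188.84 + 3,980 = 10,168.84 kg.
v_e = Isp · g₀ = 313 × 9.81 = 3070.5 m/s.
Δv = v_e · ln(103,800/10,168.84) = 3070.5 × ln(10.21) = 3070.5 × 2.3231 ≈ 7133 m/s.

Δv ≈ 7130 m/s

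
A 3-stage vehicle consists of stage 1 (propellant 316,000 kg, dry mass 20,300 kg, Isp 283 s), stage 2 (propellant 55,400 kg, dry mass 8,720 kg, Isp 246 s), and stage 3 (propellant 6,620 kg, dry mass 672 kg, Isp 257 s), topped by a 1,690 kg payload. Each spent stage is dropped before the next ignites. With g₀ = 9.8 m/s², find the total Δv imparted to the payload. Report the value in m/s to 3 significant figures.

Δv ≈ 10900 m/s

Ignition mass of stage 1 = 316,000+20,300 + 55,400+8,720 + 6,620+672 + 1,690 = 409,402 kg.
Stage 1: m₀ = 409,402 kg, m_f = 409,402 − 316,000 = 93,402 kg; Δv = 283×9.8×ln(4.383) = 2773.4×1.4778 ≈ 4098 m/s.
Stage 2: m₀ = 73,102 kg, m_f = 73,102 − 55,400 = 17,702 kg; Δv = 246×9.8×ln(4.13) = 2410.8×1.4182 ≈ 3419 m/s.
Stage 3: m₀ = 8,982 kg, m_f = 8,982 − 6,620 = 2,362 kg; Δv = 257×9.8×ln(3.803) = 2518.6×1.3357 ≈ 3364 m/s.
Total Δv = 4098 + 3419 + 3364 = 10881 m/s.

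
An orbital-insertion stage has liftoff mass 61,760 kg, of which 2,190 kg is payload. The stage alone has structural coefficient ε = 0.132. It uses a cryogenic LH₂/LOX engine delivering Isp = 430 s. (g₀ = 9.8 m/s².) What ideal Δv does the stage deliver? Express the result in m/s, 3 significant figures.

Stage wet mass = m₀ − payload = 61,760 − 2,190 = 59,570 kg.
Stage dry mass = ε × stage wet mass = 0.132 × 59,570 = 7,863.24 kg.
Burnout mass m_f = stage dry + payload = 7,863.24 + 2,190 = 10,053.24 kg.
v_e = Isp · g₀ = 430 × 9.8 = 4214.0 m/s.
Δv = v_e · ln(61,760/10,053.24) = 4214.0 × ln(6.143) = 4214.0 × 1.8154 ≈ 7650 m/s.

Δv ≈ 7650 m/s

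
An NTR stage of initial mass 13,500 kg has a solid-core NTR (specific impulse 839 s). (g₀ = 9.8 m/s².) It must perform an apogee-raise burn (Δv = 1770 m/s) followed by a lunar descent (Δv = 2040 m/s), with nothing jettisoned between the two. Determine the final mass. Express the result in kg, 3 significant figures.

final mass ≈ 8490 kg

v_e = Isp · g₀ = 839 × 9.8 = 8222.2 m/s.
After the first burn: m = 13500 × exp(−1770/8222.2) = 13500 × 0.80632 = 10,885.3 kg.
After the second burn: m = 10,885.3 × exp(−2040/8222.2) = 10,885.3 × 0.78028 = 8,493.58 kg.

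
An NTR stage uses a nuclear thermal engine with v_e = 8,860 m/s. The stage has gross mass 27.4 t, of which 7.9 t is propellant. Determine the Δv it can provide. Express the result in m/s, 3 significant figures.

m_f = m₀ − m_prop = 27.4 − 7.9 = 19.5 t.
From the ideal rocket equation, Δv = v_e · ln(m₀/m_f) = 8860.0 × ln(1.405) = 8860.0 × 0.3401 ≈ 3013.5 m/s.

Δv ≈ 3010 m/s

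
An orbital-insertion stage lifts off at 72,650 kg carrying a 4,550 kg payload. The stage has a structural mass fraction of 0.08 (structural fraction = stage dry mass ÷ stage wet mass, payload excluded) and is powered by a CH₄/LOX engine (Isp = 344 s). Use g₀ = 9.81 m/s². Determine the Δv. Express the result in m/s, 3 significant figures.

Δv ≈ 6690 m/s

Stage wet mass = m₀ − payload = 72,650 − 4,550 = 68,100 kg.
Stage dry mass = ε × stage wet mass = 0.08 × 68,100 = 5,448 kg.
Burnout mass m_f = stage dry + payload = 5,448 + 4,550 = 9,998 kg.
v_e = Isp · g₀ = 344 × 9.81 = 3374.6 m/s.
Δv = v_e · ln(72,650/9,998) = 3374.6 × ln(7.266) = 3374.6 × 1.9833 ≈ 6693 m/s.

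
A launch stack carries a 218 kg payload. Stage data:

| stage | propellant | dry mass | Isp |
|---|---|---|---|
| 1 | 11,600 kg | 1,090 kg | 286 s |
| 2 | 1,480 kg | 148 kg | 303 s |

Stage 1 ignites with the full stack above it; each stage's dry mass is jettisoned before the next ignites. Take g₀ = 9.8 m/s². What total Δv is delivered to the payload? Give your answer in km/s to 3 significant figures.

Δv ≈ 9.29 km/s

Ignition mass of stage 1 = 11,600+1,090 + 1,480+148 + 218 = 14,536 kg.
Stage 1: m₀ = 14,536 kg, m_f = 14,536 − 11,600 = 2,936 kg; Δv = 286×9.8×ln(4.951) = 2802.8×1.5996 ≈ 4483 m/s.
Stage 2: m₀ = 1,846 kg, m_f = 1,846 − 1,480 = 366 kg; Δv = 303×9.8×ln(5.044) = 2969.4×1.6181 ≈ 4805 m/s.
Total Δv = 4483 + 4805 = 9288 m/s.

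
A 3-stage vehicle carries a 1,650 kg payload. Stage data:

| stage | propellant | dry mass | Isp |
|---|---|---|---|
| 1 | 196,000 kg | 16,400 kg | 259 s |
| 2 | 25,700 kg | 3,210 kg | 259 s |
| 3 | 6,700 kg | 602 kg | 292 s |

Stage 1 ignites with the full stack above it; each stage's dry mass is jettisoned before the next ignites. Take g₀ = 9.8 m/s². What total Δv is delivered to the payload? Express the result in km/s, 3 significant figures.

Δv ≈ 10.7 km/s

Ignition mass of stage 1 = 196,000+16,400 + 25,700+3,210 + 6,700+602 + 1,650 = 250,262 kg.
Stage 1: m₀ = 250,262 kg, m_f = 250,262 − 196,000 = 54,262 kg; Δv = 259×9.8×ln(4.612) = 2538.2×1.5287 ≈ 3880 m/s.
Stage 2: m₀ = 37,862 kg, m_f = 37,862 − 25,700 = 12,162 kg; Δv = 259×9.8×ln(3.113) = 2538.2×1.1356 ≈ 2882 m/s.
Stage 3: m₀ = 8,952 kg, m_f = 8,952 − 6,700 = 2,252 kg; Δv = 292×9.8×ln(3.975) = 2861.6×1.3801 ≈ 3949 m/s.
Total Δv = 3880 + 2882 + 3949 = 10711 m/s.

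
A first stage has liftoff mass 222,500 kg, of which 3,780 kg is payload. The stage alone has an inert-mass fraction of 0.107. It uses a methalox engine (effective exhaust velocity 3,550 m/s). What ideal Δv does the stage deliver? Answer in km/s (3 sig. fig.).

Stage wet mass = m₀ − payload = 222,500 − 3,780 = 218,720 kg.
Stage dry mass = ε × stage wet mass = 0.107 × 218,720 = 23,403 kg.
Burnout mass m_f = stage dry + payload = 23,403 + 3,780 = 27,183 kg.
Δv = v_e · ln(222,500/27,183) = 3550.0 × ln(8.185) = 3550.0 × 2.1023 ≈ 7463 m/s.

Δv ≈ 7.46 km/s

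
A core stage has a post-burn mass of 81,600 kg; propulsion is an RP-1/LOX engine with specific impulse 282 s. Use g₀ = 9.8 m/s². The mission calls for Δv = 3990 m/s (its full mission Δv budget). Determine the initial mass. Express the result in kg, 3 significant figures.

v_e = Isp · g₀ = 282 × 9.8 = 2763.6 m/s.
m₀/m_f = exp(Δv / v_e) = exp(3990 / 2763.6) = exp(1.4438) = 4.2366.
m₀ = m_f × 4.2366 = 81,600 × 4.2366 = 345,707 kg.

initial mass ≈ 346000 kg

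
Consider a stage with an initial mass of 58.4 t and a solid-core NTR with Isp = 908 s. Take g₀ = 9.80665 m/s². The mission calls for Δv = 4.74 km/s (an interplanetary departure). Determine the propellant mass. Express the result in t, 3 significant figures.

propellant mass ≈ 24.1 t

v_e = Isp · g₀ = 908 × 9.80665 = 8904.4 m/s.
From the ideal rocket equation, m₀/m_f = exp(Δv / v_e) = exp(4740 / 8904.4) = exp(0.5323) = 1.7029.
m_f = 58.4 / 1.7029 = 34.2944 t, so propellant = m₀ − m_f = 58.4 − 34.2944 = 24.1056 t.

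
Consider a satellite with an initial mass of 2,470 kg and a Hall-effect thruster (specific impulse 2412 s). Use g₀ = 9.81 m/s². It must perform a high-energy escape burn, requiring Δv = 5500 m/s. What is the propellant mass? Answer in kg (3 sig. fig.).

propellant mass ≈ 512 kg

v_e = Isp · g₀ = 2412 × 9.81 = 23661.7 m/s.
Rocket equation: m₀/m_f = exp(Δv / v_e) = exp(5500 / 23661.7) = exp(0.2324) = 1.2617.
m_f = 2,470 / 1.2617 = 1,957.68 kg, so propellant = m₀ − m_f = 2,470 − 1,957.68 = 512.32 kg.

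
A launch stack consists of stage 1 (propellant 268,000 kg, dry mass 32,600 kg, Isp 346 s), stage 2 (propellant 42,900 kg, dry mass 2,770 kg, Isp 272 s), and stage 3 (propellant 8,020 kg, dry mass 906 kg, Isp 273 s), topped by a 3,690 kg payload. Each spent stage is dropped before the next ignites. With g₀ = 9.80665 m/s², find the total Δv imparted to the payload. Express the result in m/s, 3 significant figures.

Ignition mass of stage 1 = 268,000+32,600 + 42,900+2,770 + 8,020+906 + 3,690 = 358,886 kg.
Stage 1: m₀ = 358,886 kg, m_f = 358,886 − 268,000 = 90,886 kg; Δv = 346×9.80665×ln(3.949) = 3393.1×1.3734 ≈ 4660 m/s.
Stage 2: m₀ = 58,286 kg, m_f = 58,286 − 42,900 = 15,386 kg; Δv = 272×9.80665×ln(3.788) = 2667.4×1.3319 ≈ 3553 m/s.
Stage 3: m₀ = 12,616 kg, m_f = 12,616 − 8,020 = 4,596 kg; Δv = 273×9.80665×ln(2.745) = 2677.2×1.0098 ≈ 2703 m/s.
Total Δv = 4660 + 3553 + 2703 = 10916 m/s.

Δv ≈ 10900 m/s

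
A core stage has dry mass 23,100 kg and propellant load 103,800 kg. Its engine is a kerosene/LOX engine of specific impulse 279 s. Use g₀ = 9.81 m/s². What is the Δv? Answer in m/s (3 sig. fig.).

Δv ≈ 4660 m/s

v_e = Isp · g₀ = 279 × 9.81 = 2737.0 m/s.
m₀ = m_dry + m_prop = 23,100 + 103,800 = 126,900 kg.
By the Tsiolkovsky rocket equation, Δv = v_e · ln(m₀/m_f) = 2737.0 × ln(5.494) = 2737.0 × 1.7036 ≈ 4662.6 m/s.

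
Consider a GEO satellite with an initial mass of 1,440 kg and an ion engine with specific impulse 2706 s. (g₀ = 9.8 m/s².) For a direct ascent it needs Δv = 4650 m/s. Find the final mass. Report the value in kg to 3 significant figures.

final mass ≈ 1210 kg

v_e = Isp · g₀ = 2706 × 9.8 = 26518.8 m/s.
From the ideal rocket equation, m₀/m_f = exp(Δv / v_e) = exp(4650 / 26518.8) = exp(0.1753) = 1.1917.
m_f = m₀ / 1.1917 = 1,440 / 1.1917 = 1,208.36 kg.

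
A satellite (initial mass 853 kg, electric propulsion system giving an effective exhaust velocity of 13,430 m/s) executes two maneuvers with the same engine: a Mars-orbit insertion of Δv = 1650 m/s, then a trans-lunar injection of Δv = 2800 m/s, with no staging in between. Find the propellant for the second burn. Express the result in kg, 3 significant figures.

After the first burn: m = 853 × exp(−1650/13430.0) = 853 × 0.88439 = 754.385 kg.
After the second burn: m = 754.385 × exp(−2800/13430.0) = 754.385 × 0.81181 = 612.417 kg.
Second-burn propellant = 754.385 − 612.417 = 141.968 kg.

propellant for the second burn ≈ 142 kg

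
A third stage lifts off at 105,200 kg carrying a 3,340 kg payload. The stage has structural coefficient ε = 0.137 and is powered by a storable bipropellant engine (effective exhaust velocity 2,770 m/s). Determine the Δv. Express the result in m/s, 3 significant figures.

Δv ≈ 5000 m/s

Stage wet mass = m₀ − payload = 105,200 − 3,340 = 101,860 kg.
Stage dry mass = ε × stage wet mass = 0.137 × 101,860 = 13,954.8 kg.
Burnout mass m_f = stage dry + payload = 13,954.8 + 3,340 = 17,294.8 kg.
Δv = v_e · ln(105,200/17,294.8) = 2770.0 × ln(6.083) = 2770.0 × 1.8055 ≈ 5001 m/s.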